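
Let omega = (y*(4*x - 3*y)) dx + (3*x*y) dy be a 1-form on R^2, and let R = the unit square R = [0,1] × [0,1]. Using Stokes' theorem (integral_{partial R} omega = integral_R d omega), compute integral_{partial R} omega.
integral_(partial R) omega = 5/2

Stokes: integral_partial_R omega = integral_R d omega with d omega = (∂Q/∂x - ∂P/∂y) dx ∧ dy.
  ∂Q/∂x = 3*y
  ∂P/∂y = 4*x - 6*y
  integrand = ∂Q/∂x - ∂P/∂y = -4*x + 9*y.
Integrating over R: integral_0^1 integral_0^1 (-4*x + 9*y) dx dy = 5/2.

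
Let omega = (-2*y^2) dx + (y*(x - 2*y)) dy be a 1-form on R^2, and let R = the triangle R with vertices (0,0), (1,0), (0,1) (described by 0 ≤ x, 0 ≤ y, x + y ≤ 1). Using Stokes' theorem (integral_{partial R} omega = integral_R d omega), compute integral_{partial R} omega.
integral_(partial R) omega = 5/6

Stokes: integral_partial_R omega = integral_R d omega with d omega = (∂Q/∂x - ∂P/∂y) dx ∧ dy.
  ∂Q/∂x = y
  ∂P/∂y = -4*y
  integrand = ∂Q/∂x - ∂P/∂y = 5*y.
Integrating over R: integral_0^1 integral_0^{1-x} (5*y) dy dx = 5/6.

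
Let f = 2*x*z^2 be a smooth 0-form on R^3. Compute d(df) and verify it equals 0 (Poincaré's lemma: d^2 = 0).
d(df) = 0

Step 1: df = sum_i (∂f/∂x_i) dx_i = (2*z^2) dx + (0) dy + (4*x*z) dz.
Step 2: Apply d again. Using the 1-form formula, the coefficient of dx ∧ dy in d(df) is ∂^2 f/∂x ∂y - ∂^2 f/∂y ∂x = (0) - (0) = 0 (equality of mixed partials for smooth f).
Similarly for dx ∧ dz and dy ∧ dz — all coefficients vanish. So d(df) = 0.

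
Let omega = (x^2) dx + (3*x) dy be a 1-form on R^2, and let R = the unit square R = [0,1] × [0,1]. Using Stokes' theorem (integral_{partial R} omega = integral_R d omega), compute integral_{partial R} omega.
integral_(partial R) omega = 3

Stokes: integral_partial_R omega = integral_R d omega with d omega = (∂Q/∂x - ∂P/∂y) dx ∧ dy.
  ∂Q/∂x = 3
  ∂P/∂y = 0
  integrand = ∂Q/∂x - ∂P/∂y = 3.
Integrating over R: integral_0^1 integral_0^1 (3) dx dy = 3.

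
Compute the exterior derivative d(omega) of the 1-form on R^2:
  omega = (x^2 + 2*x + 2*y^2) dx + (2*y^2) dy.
d(omega) = (-4*y) dx ∧ dy

For a 1-form omega = sum_i f_i dx_i, the exterior derivative is
  d(omega) = sum_{i < j} (∂f_j/∂x_i - ∂f_i/∂x_j) dx_i ∧ dx_j.
  coefficient of dx ∧ dy: ∂f_2/∂x - ∂f_1/∂y = ∂(2*y^2)/∂x - ∂(x^2 + 2*x + 2*y^2)/∂y = -4*y
Assembling: d(omega) = (-4*y) dx ∧ dy.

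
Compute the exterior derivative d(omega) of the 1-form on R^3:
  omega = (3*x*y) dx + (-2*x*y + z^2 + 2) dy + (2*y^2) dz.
d(omega) = (-3*x - 2*y) dx ∧ dy + (4*y - 2*z) dy ∧ dz

For a 1-form omega = sum_i f_i dx_i, the exterior derivative is
  d(omega) = sum_{i < j} (∂f_j/∂x_i - ∂f_i/∂x_j) dx_i ∧ dx_j.
  coefficient of dx ∧ dy: ∂f_2/∂x - ∂f_1/∂y = ∂(-2*x*y + z^2 + 2)/∂x - ∂(3*x*y)/∂y = -3*x - 2*y
  coefficient of dy ∧ dz: ∂f_3/∂y - ∂f_2/∂z = ∂(2*y^2)/∂y - ∂(-2*x*y + z^2 + 2)/∂z = 4*y - 2*z
Assembling: d(omega) = (-3*x - 2*y) dx ∧ dy + (4*y - 2*z) dy ∧ dz.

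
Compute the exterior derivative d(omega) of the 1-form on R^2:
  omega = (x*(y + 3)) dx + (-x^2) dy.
d(omega) = (-3*x) dx ∧ dy

For a 1-form omega = sum_i f_i dx_i, the exterior derivative is
  d(omega) = sum_{i < j} (∂f_j/∂x_i - ∂f_i/∂x_j) dx_i ∧ dx_j.
  coefficient of dx ∧ dy: ∂f_2/∂x - ∂f_1/∂y = ∂(-x^2)/∂x - ∂(x*(y + 3))/∂y = -3*x
Assembling: d(omega) = (-3*x) dx ∧ dy.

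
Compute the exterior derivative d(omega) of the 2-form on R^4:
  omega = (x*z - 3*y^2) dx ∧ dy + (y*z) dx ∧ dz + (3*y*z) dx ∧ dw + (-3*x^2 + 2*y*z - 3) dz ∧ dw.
d(omega) = (x - z) dx ∧ dy ∧ dz + (-3*z) dx ∧ dy ∧ dw + (-6*x - 3*y) dx ∧ dz ∧ dw + (2*z) dy ∧ dz ∧ dw

For a 2-form omega = sum_{i<j} g_{ij} dx_i ∧ dx_j, the exterior derivative is
  d(omega) = sum_{i<j} d(g_{ij}) ∧ dx_i ∧ dx_j = sum_{i<j, k} (∂g_{ij}/∂x_k) dx_k ∧ dx_i ∧ dx_j.
Expand each term, using dx_k ∧ dx_i ∧ dx_j = sgn(permutation) dx_{(a)} ∧ dx_{(b)} ∧ dx_{(c)} with (a < b < c) sorted:
  d(x*z - 3*y^2) includes (∂/∂z)(x*z - 3*y^2) dz = (x) dz, which multiplied by dx ∧ dy gives (x) dx ∧ dy ∧ dz
  d(y*z) includes (∂/∂y)(y*z) dy = (z) dy, which multiplied by dx ∧ dz gives (-z) dx ∧ dy ∧ dz
  d(3*y*z) includes (∂/∂y)(3*y*z) dy = (3*z) dy, which multiplied by dx ∧ dw gives (-3*z) dx ∧ dy ∧ dw
  d(3*y*z) includes (∂/∂z)(3*y*z) dz = (3*y) dz, which multiplied by dx ∧ dw gives (-3*y) dx ∧ dz ∧ dw
  d(-3*x^2 + 2*y*z - 3) includes (∂/∂x)(-3*x^2 + 2*y*z - 3) dx = (-6*x) dx, which multiplied by dz ∧ dw gives (-6*x) dx ∧ dz ∧ dw
  d(-3*x^2 + 2*y*z - 3) includes (∂/∂y)(-3*x^2 + 2*y*z - 3) dy = (2*z) dy, which multiplied by dz ∧ dw gives (2*z) dy ∧ dz ∧ dw
Collecting like 3-forms: d(omega) = (x - z) dx ∧ dy ∧ dz + (-3*z) dx ∧ dy ∧ dw + (-6*x - 3*y) dx ∧ dz ∧ dw + (2*z) dy ∧ dz ∧ dw.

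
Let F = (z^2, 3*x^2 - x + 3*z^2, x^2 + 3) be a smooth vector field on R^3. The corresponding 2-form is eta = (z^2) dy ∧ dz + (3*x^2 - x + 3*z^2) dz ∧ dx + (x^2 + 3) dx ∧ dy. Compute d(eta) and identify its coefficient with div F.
d(eta) = (0) dx ∧ dy ∧ dz; div F = 0

For a 2-form in R^3 of the form above, applying d gives a 3-form with coefficient ∂P/∂x + ∂Q/∂y + ∂R/∂z:
  ∂P/∂x = 0
  ∂Q/∂y = 0
  ∂R/∂z = 0
Sum = 0, which is exactly div F.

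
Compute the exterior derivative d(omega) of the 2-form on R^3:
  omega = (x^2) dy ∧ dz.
d(omega) = (2*x) dx ∧ dy ∧ dz

For a 2-form omega = sum_{i<j} g_{ij} dx_i ∧ dx_j, the exterior derivative is
  d(omega) = sum_{i<j} d(g_{ij}) ∧ dx_i ∧ dx_j = sum_{i<j, k} (∂g_{ij}/∂x_k) dx_k ∧ dx_i ∧ dx_j.
Expand each term, using dx_k ∧ dx_i ∧ dx_j = sgn(permutation) dx_{(a)} ∧ dx_{(b)} ∧ dx_{(c)} with (a < b < c) sorted:
  d(x^2) includes (∂/∂x)(x^2) dx = (2*x) dx, which multiplied by dy ∧ dz gives (2*x) dx ∧ dy ∧ dz
Collecting like 3-forms: d(omega) = (2*x) dx ∧ dy ∧ dz.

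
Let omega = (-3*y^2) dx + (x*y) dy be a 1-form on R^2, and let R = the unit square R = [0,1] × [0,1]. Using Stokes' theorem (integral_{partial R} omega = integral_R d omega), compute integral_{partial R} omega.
integral_(partial R) omega = 7/2

Stokes: integral_partial_R omega = integral_R d omega with d omega = (∂Q/∂x - ∂P/∂y) dx ∧ dy.
  ∂Q/∂x = y
  ∂P/∂y = -6*y
  integrand = ∂Q/∂x - ∂P/∂y = 7*y.
Integrating over R: integral_0^1 integral_0^1 (7*y) dx dy = 7/2.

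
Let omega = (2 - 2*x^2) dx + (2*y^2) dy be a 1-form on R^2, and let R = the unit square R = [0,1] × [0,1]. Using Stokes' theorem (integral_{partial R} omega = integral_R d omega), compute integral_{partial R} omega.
integral_(partial R) omega = 0

Stokes: integral_partial_R omega = integral_R d omega with d omega = (∂Q/∂x - ∂P/∂y) dx ∧ dy.
  ∂Q/∂x = 0
  ∂P/∂y = 0
  integrand = ∂Q/∂x - ∂P/∂y = 0.
Integrating over R: integral_0^1 integral_0^1 (0) dx dy = 0.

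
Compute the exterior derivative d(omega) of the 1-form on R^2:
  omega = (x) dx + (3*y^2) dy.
d(omega) = 0

For a 1-form omega = sum_i f_i dx_i, the exterior derivative is
  d(omega) = sum_{i < j} (∂f_j/∂x_i - ∂f_i/∂x_j) dx_i ∧ dx_j.

Assembling: d(omega) = 0.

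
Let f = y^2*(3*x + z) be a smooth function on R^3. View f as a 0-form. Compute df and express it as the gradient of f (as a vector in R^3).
df = (3*y^2) dx + (2*y*(3*x + z)) dy + (y^2) dz; grad f = (3*y^2, 2*y*(3*x + z), y^2)

For a 0-form f, d f = (∂f/∂x) dx + (∂f/∂y) dy + (∂f/∂z) dz. The components of the vector representation are exactly the entries of grad f in Cartesian coordinates:
  ∂f/∂x = 3*y^2
  ∂f/∂y = 2*y*(3*x + z)
  ∂f/∂z = y^2.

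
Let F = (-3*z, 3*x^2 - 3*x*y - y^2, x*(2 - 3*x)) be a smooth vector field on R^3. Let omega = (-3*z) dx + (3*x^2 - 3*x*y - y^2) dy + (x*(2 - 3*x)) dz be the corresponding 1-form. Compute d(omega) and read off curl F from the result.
d(omega) = (0) dy ∧ dz + (6*x - 5) dz ∧ dx + (6*x - 3*y) dx ∧ dy; curl F = (0, 6*x - 5, 6*x - 3*y)

d omega = sum_{i<j} (∂f_j/∂x_i - ∂f_i/∂x_j) dx_i ∧ dx_j. Under the identification (dy ∧ dz, dz ∧ dx, dx ∧ dy) ↔ (e_x, e_y, e_z), the coefficients are exactly the components of curl F. Compute:
  ∂R/∂y - ∂Q/∂z = (0) - (0) = 0
  ∂P/∂z - ∂R/∂x = (-3) - (2 - 6*x) = 6*x - 5
  ∂Q/∂x - ∂P/∂y = (6*x - 3*y) - (0) = 6*x - 3*y.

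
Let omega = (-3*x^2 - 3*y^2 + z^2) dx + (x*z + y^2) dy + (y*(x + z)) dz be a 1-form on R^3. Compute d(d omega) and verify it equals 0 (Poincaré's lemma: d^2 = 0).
d(d omega) = 0

Step 1: d omega = sum_{i<j} (∂f_j/∂x_i - ∂f_i/∂x_j) dx_i ∧ dx_j:
  coeff of dx ∧ dy: 6*y + z
  coeff of dx ∧ dz: y - 2*z
  coeff of dy ∧ dz: z
Step 2: Apply d again to each 2-form coefficient. The only possible 3-form in R^3 is dx ∧ dy ∧ dz, with coefficient
  ∂(coeff of dy∧dz)/∂x - ∂(coeff of dx∧dz)/∂y + ∂(coeff of dx∧dy)/∂z
  = ∂/∂x (z) - ∂/∂y (y - 2*z) + ∂/∂z (6*y + z).
Each of these terms simplifies to sums of mixed partials that cancel in pairs. The result is 0 (by equality of mixed partials for smooth functions — Schwarz / Clairaut).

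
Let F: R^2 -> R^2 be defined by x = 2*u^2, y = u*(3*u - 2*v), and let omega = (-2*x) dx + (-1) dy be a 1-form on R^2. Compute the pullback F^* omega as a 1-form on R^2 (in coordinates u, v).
F^* omega = (-16*u^3 - 6*u + 2*v) du + (2*u) dv

Using F^*(f dg) = (f ∘ F) d(g ∘ F), substitute each coordinate x_i by F_i(u, v) in f_i, and replace dx_i by d F_i = (∂F_i/∂u) du + (∂F_i/∂v) dv.
  For the x component: f_1(F) = -4*u^2; d F_1 = (4*u) du + (0) dv
  For the y component: f_2(F) = -1; d F_2 = (6*u - 2*v) du + (-2*u) dv
Combining and collecting du, dv coefficients:
  coeff of du: -16*u^3 - 6*u + 2*v
  coeff of dv: 2*u
F^* omega = (-16*u^3 - 6*u + 2*v) du + (2*u) dv.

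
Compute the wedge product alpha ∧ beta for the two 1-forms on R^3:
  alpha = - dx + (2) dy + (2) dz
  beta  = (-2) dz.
alpha ∧ beta = (2) dx ∧ dz + (-4) dy ∧ dz

Distribute the wedge, using dx_i ∧ dx_j = -dx_j ∧ dx_i and dx_i ∧ dx_i = 0. For each pair (i, j) with i < j, the coefficient of dx_i ∧ dx_j in alpha ∧ beta is (alpha_i * beta_j - alpha_j * beta_i). Collecting: alpha ∧ beta = (2) dx ∧ dz + (-4) dy ∧ dz.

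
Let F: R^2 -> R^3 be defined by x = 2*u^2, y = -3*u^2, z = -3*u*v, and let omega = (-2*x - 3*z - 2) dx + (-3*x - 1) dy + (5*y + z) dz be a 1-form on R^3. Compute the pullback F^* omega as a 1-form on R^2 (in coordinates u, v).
F^* omega = (u*(20*u^2 + 81*u*v + 9*v^2 - 2)) du + (9*u^2*(5*u + v)) dv

Using F^*(f dg) = (f ∘ F) d(g ∘ F), substitute each coordinate x_i by F_i(u, v) in f_i, and replace dx_i by d F_i = (∂F_i/∂u) du + (∂F_i/∂v) dv.
  For the x component: f_1(F) = -4*u^2 + 9*u*v - 2; d F_1 = (4*u) du + (0) dv
  For the y component: f_2(F) = -6*u^2 - 1; d F_2 = (-6*u) du + (0) dv
  For the z component: f_3(F) = 3*u*(-5*u - v); d F_3 = (-3*v) du + (-3*u) dv
Combining and collecting du, dv coefficients:
  coeff of du: u*(20*u^2 + 81*u*v + 9*v^2 - 2)
  coeff of dv: 9*u^2*(5*u + v)
F^* omega = (u*(20*u^2 + 81*u*v + 9*v^2 - 2)) du + (9*u^2*(5*u + v)) dv.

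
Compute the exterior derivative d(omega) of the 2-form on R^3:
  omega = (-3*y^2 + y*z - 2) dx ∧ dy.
d(omega) = (y) dx ∧ dy ∧ dz

For a 2-form omega = sum_{i<j} g_{ij} dx_i ∧ dx_j, the exterior derivative is
  d(omega) = sum_{i<j} d(g_{ij}) ∧ dx_i ∧ dx_j = sum_{i<j, k} (∂g_{ij}/∂x_k) dx_k ∧ dx_i ∧ dx_j.
Expand each term, using dx_k ∧ dx_i ∧ dx_j = sgn(permutation) dx_{(a)} ∧ dx_{(b)} ∧ dx_{(c)} with (a < b < c) sorted:
  d(-3*y^2 + y*z - 2) includes (∂/∂z)(-3*y^2 + y*z - 2) dz = (y) dz, which multiplied by dx ∧ dy gives (y) dx ∧ dy ∧ dz
Collecting like 3-forms: d(omega) = (y) dx ∧ dy ∧ dz.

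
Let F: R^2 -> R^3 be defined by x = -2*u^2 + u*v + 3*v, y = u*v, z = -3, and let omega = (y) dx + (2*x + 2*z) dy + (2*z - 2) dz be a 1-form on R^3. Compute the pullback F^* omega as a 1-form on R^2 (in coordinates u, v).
F^* omega = (v*(-8*u^2 + 3*u*v + 6*v - 6)) du + (u*(-4*u^2 + 3*u*v + 9*v - 6)) dv

Using F^*(f dg) = (f ∘ F) d(g ∘ F), substitute each coordinate x_i by F_i(u, v) in f_i, and replace dx_i by d F_i = (∂F_i/∂u) du + (∂F_i/∂v) dv.
  For the x component: f_1(F) = u*v; d F_1 = (-4*u + v) du + (u + 3) dv
  For the y component: f_2(F) = -4*u^2 + 2*u*v + 6*v - 6; d F_2 = (v) du + (u) dv
  For the z component: f_3(F) = -8; d F_3 = (0) du + (0) dv
Combining and collecting du, dv coefficients:
  coeff of du: v*(-8*u^2 + 3*u*v + 6*v - 6)
  coeff of dv: u*(-4*u^2 + 3*u*v + 9*v - 6)
F^* omega = (v*(-8*u^2 + 3*u*v + 6*v - 6)) du + (u*(-4*u^2 + 3*u*v + 9*v - 6)) dv.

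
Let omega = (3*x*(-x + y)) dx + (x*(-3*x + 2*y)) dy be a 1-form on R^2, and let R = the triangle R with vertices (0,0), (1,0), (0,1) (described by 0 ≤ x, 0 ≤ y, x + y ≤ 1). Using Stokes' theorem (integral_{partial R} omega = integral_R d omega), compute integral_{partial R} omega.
integral_(partial R) omega = -7/6

Stokes: integral_partial_R omega = integral_R d omega with d omega = (∂Q/∂x - ∂P/∂y) dx ∧ dy.
  ∂Q/∂x = -6*x + 2*y
  ∂P/∂y = 3*x
  integrand = ∂Q/∂x - ∂P/∂y = -9*x + 2*y.
Integrating over R: integral_0^1 integral_0^{1-x} (-9*x + 2*y) dy dx = -7/6.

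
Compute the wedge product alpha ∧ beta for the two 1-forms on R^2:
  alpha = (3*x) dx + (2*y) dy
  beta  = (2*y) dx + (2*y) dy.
alpha ∧ beta = (2*y*(3*x - 2*y)) dx ∧ dy

Distribute the wedge, using dx_i ∧ dx_j = -dx_j ∧ dx_i and dx_i ∧ dx_i = 0. For each pair (i, j) with i < j, the coefficient of dx_i ∧ dx_j in alpha ∧ beta is (alpha_i * beta_j - alpha_j * beta_i). Collecting: alpha ∧ beta = (2*y*(3*x - 2*y)) dx ∧ dy.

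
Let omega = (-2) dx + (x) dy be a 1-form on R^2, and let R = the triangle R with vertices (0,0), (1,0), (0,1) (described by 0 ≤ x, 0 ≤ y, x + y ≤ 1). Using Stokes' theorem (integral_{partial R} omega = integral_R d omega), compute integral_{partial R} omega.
integral_(partial R) omega = 1/2

Stokes: integral_partial_R omega = integral_R d omega with d omega = (∂Q/∂x - ∂P/∂y) dx ∧ dy.
  ∂Q/∂x = 1
  ∂P/∂y = 0
  integrand = ∂Q/∂x - ∂P/∂y = 1.
Integrating over R: integral_0^1 integral_0^{1-x} (1) dy dx = 1/2.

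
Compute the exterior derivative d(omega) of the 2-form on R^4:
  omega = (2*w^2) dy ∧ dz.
d(omega) = (4*w) dy ∧ dz ∧ dw

For a 2-form omega = sum_{i<j} g_{ij} dx_i ∧ dx_j, the exterior derivative is
  d(omega) = sum_{i<j} d(g_{ij}) ∧ dx_i ∧ dx_j = sum_{i<j, k} (∂g_{ij}/∂x_k) dx_k ∧ dx_i ∧ dx_j.
Expand each term, using dx_k ∧ dx_i ∧ dx_j = sgn(permutation) dx_{(a)} ∧ dx_{(b)} ∧ dx_{(c)} with (a < b < c) sorted:
  d(2*w^2) includes (∂/∂w)(2*w^2) dw = (4*w) dw, which multiplied by dy ∧ dz gives (4*w) dy ∧ dz ∧ dw
Collecting like 3-forms: d(omega) = (4*w) dy ∧ dz ∧ dw.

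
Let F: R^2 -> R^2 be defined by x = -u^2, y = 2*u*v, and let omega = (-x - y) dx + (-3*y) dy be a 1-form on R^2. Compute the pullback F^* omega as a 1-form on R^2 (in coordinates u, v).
F^* omega = (2*u*(-u^2 + 2*u*v - 6*v^2)) du + (-12*u^2*v) dv

Using F^*(f dg) = (f ∘ F) d(g ∘ F), substitute each coordinate x_i by F_i(u, v) in f_i, and replace dx_i by d F_i = (∂F_i/∂u) du + (∂F_i/∂v) dv.
  For the x component: f_1(F) = u*(u - 2*v); d F_1 = (-2*u) du + (0) dv
  For the y component: f_2(F) = -6*u*v; d F_2 = (2*v) du + (2*u) dv
Combining and collecting du, dv coefficients:
  coeff of du: 2*u*(-u^2 + 2*u*v - 6*v^2)
  coeff of dv: -12*u^2*v
F^* omega = (2*u*(-u^2 + 2*u*v - 6*v^2)) du + (-12*u^2*v) dv.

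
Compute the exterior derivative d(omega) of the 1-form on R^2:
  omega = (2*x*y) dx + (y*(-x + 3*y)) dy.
d(omega) = (-2*x - y) dx ∧ dy

For a 1-form omega = sum_i f_i dx_i, the exterior derivative is
  d(omega) = sum_{i < j} (∂f_j/∂x_i - ∂f_i/∂x_j) dx_i ∧ dx_j.
  coefficient of dx ∧ dy: ∂f_2/∂x - ∂f_1/∂y = ∂(y*(-x + 3*y))/∂x - ∂(2*x*y)/∂y = -2*x - y
Assembling: d(omega) = (-2*x - y) dx ∧ dy.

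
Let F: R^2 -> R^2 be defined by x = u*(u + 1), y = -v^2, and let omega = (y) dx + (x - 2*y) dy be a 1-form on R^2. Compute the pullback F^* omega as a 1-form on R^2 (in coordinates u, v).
F^* omega = (v^2*(-2*u - 1)) du + (2*v*(-u^2 - u - 2*v^2)) dv

Using F^*(f dg) = (f ∘ F) d(g ∘ F), substitute each coordinate x_i by F_i(u, v) in f_i, and replace dx_i by d F_i = (∂F_i/∂u) du + (∂F_i/∂v) dv.
  For the x component: f_1(F) = -v^2; d F_1 = (2*u + 1) du + (0) dv
  For the y component: f_2(F) = u^2 + u + 2*v^2; d F_2 = (0) du + (-2*v) dv
Combining and collecting du, dv coefficients:
  coeff of du: v^2*(-2*u - 1)
  coeff of dv: 2*v*(-u^2 - u - 2*v^2)
F^* omega = (v^2*(-2*u - 1)) du + (2*v*(-u^2 - u - 2*v^2)) dv.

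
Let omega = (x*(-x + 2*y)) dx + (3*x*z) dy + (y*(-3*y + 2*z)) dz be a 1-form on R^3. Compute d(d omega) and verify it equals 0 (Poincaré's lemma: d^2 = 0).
d(d omega) = 0

Step 1: d omega = sum_{i<j} (∂f_j/∂x_i - ∂f_i/∂x_j) dx_i ∧ dx_j:
  coeff of dx ∧ dy: -2*x + 3*z
  coeff of dx ∧ dz: 0
  coeff of dy ∧ dz: -3*x - 6*y + 2*z
Step 2: Apply d again to each 2-form coefficient. The only possible 3-form in R^3 is dx ∧ dy ∧ dz, with coefficient
  ∂(coeff of dy∧dz)/∂x - ∂(coeff of dx∧dz)/∂y + ∂(coeff of dx∧dy)/∂z
  = ∂/∂x (-3*x - 6*y + 2*z) - ∂/∂y (0) + ∂/∂z (-2*x + 3*z).
Each of these terms simplifies to sums of mixed partials that cancel in pairs. The result is 0 (by equality of mixed partials for smooth functions — Schwarz / Clairaut).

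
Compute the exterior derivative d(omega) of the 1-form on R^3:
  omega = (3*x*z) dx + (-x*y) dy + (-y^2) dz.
d(omega) = (-y) dx ∧ dy + (-3*x) dx ∧ dz + (-2*y) dy ∧ dz

For a 1-form omega = sum_i f_i dx_i, the exterior derivative is
  d(omega) = sum_{i < j} (∂f_j/∂x_i - ∂f_i/∂x_j) dx_i ∧ dx_j.
  coefficient of dx ∧ dy: ∂f_2/∂x - ∂f_1/∂y = ∂(-x*y)/∂x - ∂(3*x*z)/∂y = -y
  coefficient of dx ∧ dz: ∂f_3/∂x - ∂f_1/∂z = ∂(-y^2)/∂x - ∂(3*x*z)/∂z = -3*x
  coefficient of dy ∧ dz: ∂f_3/∂y - ∂f_2/∂z = ∂(-y^2)/∂y - ∂(-x*y)/∂z = -2*y
Assembling: d(omega) = (-y) dx ∧ dy + (-3*x) dx ∧ dz + (-2*y) dy ∧ dz.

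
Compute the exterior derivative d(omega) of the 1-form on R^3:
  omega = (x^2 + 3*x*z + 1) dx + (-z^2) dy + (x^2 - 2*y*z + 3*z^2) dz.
d(omega) = (-x) dx ∧ dz

For a 1-form omega = sum_i f_i dx_i, the exterior derivative is
  d(omega) = sum_{i < j} (∂f_j/∂x_i - ∂f_i/∂x_j) dx_i ∧ dx_j.
  coefficient of dx ∧ dz: ∂f_3/∂x - ∂f_1/∂z = ∂(x^2 - 2*y*z + 3*z^2)/∂x - ∂(x^2 + 3*x*z + 1)/∂z = -x
Assembling: d(omega) = (-x) dx ∧ dz.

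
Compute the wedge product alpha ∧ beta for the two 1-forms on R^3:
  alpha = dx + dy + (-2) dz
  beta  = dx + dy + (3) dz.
alpha ∧ beta = (5) dx ∧ dz + (5) dy ∧ dz

Distribute the wedge, using dx_i ∧ dx_j = -dx_j ∧ dx_i and dx_i ∧ dx_i = 0. For each pair (i, j) with i < j, the coefficient of dx_i ∧ dx_j in alpha ∧ beta is (alpha_i * beta_j - alpha_j * beta_i). Collecting: alpha ∧ beta = (5) dx ∧ dz + (5) dy ∧ dz.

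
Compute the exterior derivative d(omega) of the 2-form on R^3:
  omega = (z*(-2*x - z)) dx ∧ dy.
d(omega) = (-2*x - 2*z) dx ∧ dy ∧ dz

For a 2-form omega = sum_{i<j} g_{ij} dx_i ∧ dx_j, the exterior derivative is
  d(omega) = sum_{i<j} d(g_{ij}) ∧ dx_i ∧ dx_j = sum_{i<j, k} (∂g_{ij}/∂x_k) dx_k ∧ dx_i ∧ dx_j.
Expand each term, using dx_k ∧ dx_i ∧ dx_j = sgn(permutation) dx_{(a)} ∧ dx_{(b)} ∧ dx_{(c)} with (a < b < c) sorted:
  d(z*(-2*x - z)) includes (∂/∂z)(z*(-2*x - z)) dz = (-2*x - 2*z) dz, which multiplied by dx ∧ dy gives (-2*x - 2*z) dx ∧ dy ∧ dz
Collecting like 3-forms: d(omega) = (-2*x - 2*z) dx ∧ dy ∧ dz.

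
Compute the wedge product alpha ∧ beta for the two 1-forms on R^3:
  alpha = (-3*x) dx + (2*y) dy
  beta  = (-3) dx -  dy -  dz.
alpha ∧ beta = (3*x + 6*y) dx ∧ dy + (3*x) dx ∧ dz + (-2*y) dy ∧ dz

Distribute the wedge, using dx_i ∧ dx_j = -dx_j ∧ dx_i and dx_i ∧ dx_i = 0. For each pair (i, j) with i < j, the coefficient of dx_i ∧ dx_j in alpha ∧ beta is (alpha_i * beta_j - alpha_j * beta_i). Collecting: alpha ∧ beta = (3*x + 6*y) dx ∧ dy + (3*x) dx ∧ dz + (-2*y) dy ∧ dz.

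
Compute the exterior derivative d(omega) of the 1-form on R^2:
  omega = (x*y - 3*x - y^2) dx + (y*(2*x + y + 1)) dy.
d(omega) = (-x + 4*y) dx ∧ dy

For a 1-form omega = sum_i f_i dx_i, the exterior derivative is
  d(omega) = sum_{i < j} (∂f_j/∂x_i - ∂f_i/∂x_j) dx_i ∧ dx_j.
  coefficient of dx ∧ dy: ∂f_2/∂x - ∂f_1/∂y = ∂(y*(2*x + y + 1))/∂x - ∂(x*y - 3*x - y^2)/∂y = -x + 4*y
Assembling: d(omega) = (-x + 4*y) dx ∧ dy.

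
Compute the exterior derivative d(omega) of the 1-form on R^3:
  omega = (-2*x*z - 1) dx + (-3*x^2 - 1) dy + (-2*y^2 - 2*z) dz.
d(omega) = (-6*x) dx ∧ dy + (2*x) dx ∧ dz + (-4*y) dy ∧ dz

For a 1-form omega = sum_i f_i dx_i, the exterior derivative is
  d(omega) = sum_{i < j} (∂f_j/∂x_i - ∂f_i/∂x_j) dx_i ∧ dx_j.
  coefficient of dx ∧ dy: ∂f_2/∂x - ∂f_1/∂y = ∂(-3*x^2 - 1)/∂x - ∂(-2*x*z - 1)/∂y = -6*x
  coefficient of dx ∧ dz: ∂f_3/∂x - ∂f_1/∂z = ∂(-2*y^2 - 2*z)/∂x - ∂(-2*x*z - 1)/∂z = 2*x
  coefficient of dy ∧ dz: ∂f_3/∂y - ∂f_2/∂z = ∂(-2*y^2 - 2*z)/∂y - ∂(-3*x^2 - 1)/∂z = -4*y
Assembling: d(omega) = (-6*x) dx ∧ dy + (2*x) dx ∧ dz + (-4*y) dy ∧ dz.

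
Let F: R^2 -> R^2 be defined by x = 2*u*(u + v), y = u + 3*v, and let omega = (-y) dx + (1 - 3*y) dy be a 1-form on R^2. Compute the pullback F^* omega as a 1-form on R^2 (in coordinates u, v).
F^* omega = (-4*u^2 - 14*u*v - 3*u - 6*v^2 - 9*v + 1) du + (-2*u^2 - 6*u*v - 9*u - 27*v + 3) dv

Using F^*(f dg) = (f ∘ F) d(g ∘ F), substitute each coordinate x_i by F_i(u, v) in f_i, and replace dx_i by d F_i = (∂F_i/∂u) du + (∂F_i/∂v) dv.
  For the x component: f_1(F) = -u - 3*v; d F_1 = (4*u + 2*v) du + (2*u) dv
  For the y component: f_2(F) = -3*u - 9*v + 1; d F_2 = (1) du + (3) dv
Combining and collecting du, dv coefficients:
  coeff of du: -4*u^2 - 14*u*v - 3*u - 6*v^2 - 9*v + 1
  coeff of dv: -2*u^2 - 6*u*v - 9*u - 27*v + 3
F^* omega = (-4*u^2 - 14*u*v - 3*u - 6*v^2 - 9*v + 1) du + (-2*u^2 - 6*u*v - 9*u - 27*v + 3) dv.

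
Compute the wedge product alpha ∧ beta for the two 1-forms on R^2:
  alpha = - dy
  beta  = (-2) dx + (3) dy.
alpha ∧ beta = (-2) dx ∧ dy

Distribute the wedge, using dx_i ∧ dx_j = -dx_j ∧ dx_i and dx_i ∧ dx_i = 0. For each pair (i, j) with i < j, the coefficient of dx_i ∧ dx_j in alpha ∧ beta is (alpha_i * beta_j - alpha_j * beta_i). Collecting: alpha ∧ beta = (-2) dx ∧ dy.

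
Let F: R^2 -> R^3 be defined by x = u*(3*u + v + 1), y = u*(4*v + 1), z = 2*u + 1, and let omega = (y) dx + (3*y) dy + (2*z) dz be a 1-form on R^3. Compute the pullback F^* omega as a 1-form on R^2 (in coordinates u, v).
F^* omega = (24*u^2*v + 6*u^2 + 52*u*v^2 + 29*u*v + 12*u + 4) du + (u^2*(52*v + 13)) dv

Using F^*(f dg) = (f ∘ F) d(g ∘ F), substitute each coordinate x_i by F_i(u, v) in f_i, and replace dx_i by d F_i = (∂F_i/∂u) du + (∂F_i/∂v) dv.
  For the x component: f_1(F) = u*(4*v + 1); d F_1 = (6*u + v + 1) du + (u) dv
  For the y component: f_2(F) = 3*u*(4*v + 1); d F_2 = (4*v + 1) du + (4*u) dv
  For the z component: f_3(F) = 4*u + 2; d F_3 = (2) du + (0) dv
Combining and collecting du, dv coefficients:
  coeff of du: 24*u^2*v + 6*u^2 + 52*u*v^2 + 29*u*v + 12*u + 4
  coeff of dv: u^2*(52*v + 13)
F^* omega = (24*u^2*v + 6*u^2 + 52*u*v^2 + 29*u*v + 12*u + 4) du + (u^2*(52*v + 13)) dv.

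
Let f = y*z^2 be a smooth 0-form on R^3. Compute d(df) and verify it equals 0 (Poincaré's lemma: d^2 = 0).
d(df) = 0

Step 1: df = sum_i (∂f/∂x_i) dx_i = (0) dx + (z^2) dy + (2*y*z) dz.
Step 2: Apply d again. Using the 1-form formula, the coefficient of dx ∧ dy in d(df) is ∂^2 f/∂x ∂y - ∂^2 f/∂y ∂x = (0) - (0) = 0 (equality of mixed partials for smooth f).
Similarly for dx ∧ dz and dy ∧ dz — all coefficients vanish. So d(df) = 0.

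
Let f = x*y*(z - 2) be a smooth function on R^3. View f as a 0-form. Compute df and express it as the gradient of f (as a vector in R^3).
df = (y*(z - 2)) dx + (x*(z - 2)) dy + (x*y) dz; grad f = (y*(z - 2), x*(z - 2), x*y)

For a 0-form f, d f = (∂f/∂x) dx + (∂f/∂y) dy + (∂f/∂z) dz. The components of the vector representation are exactly the entries of grad f in Cartesian coordinates:
  ∂f/∂x = y*(z - 2)
  ∂f/∂y = x*(z - 2)
  ∂f/∂z = x*y.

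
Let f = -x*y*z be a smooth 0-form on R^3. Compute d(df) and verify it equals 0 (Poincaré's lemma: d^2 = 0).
d(df) = 0

Step 1: df = sum_i (∂f/∂x_i) dx_i = (-y*z) dx + (-x*z) dy + (-x*y) dz.
Step 2: Apply d again. Using the 1-form formula, the coefficient of dx ∧ dy in d(df) is ∂^2 f/∂x ∂y - ∂^2 f/∂y ∂x = (-z) - (-z) = 0 (equality of mixed partials for smooth f).
Similarly for dx ∧ dz and dy ∧ dz — all coefficients vanish. So d(df) = 0.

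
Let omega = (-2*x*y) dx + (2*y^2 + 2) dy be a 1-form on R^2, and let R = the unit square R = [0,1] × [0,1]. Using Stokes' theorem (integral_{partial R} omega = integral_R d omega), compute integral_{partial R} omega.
integral_(partial R) omega = 1

Stokes: integral_partial_R omega = integral_R d omega with d omega = (∂Q/∂x - ∂P/∂y) dx ∧ dy.
  ∂Q/∂x = 0
  ∂P/∂y = -2*x
  integrand = ∂Q/∂x - ∂P/∂y = 2*x.
Integrating over R: integral_0^1 integral_0^1 (2*x) dx dy = 1.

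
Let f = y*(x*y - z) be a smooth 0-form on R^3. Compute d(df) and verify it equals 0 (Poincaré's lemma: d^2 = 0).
d(df) = 0

Step 1: df = sum_i (∂f/∂x_i) dx_i = (y^2) dx + (2*x*y - z) dy + (-y) dz.
Step 2: Apply d again. Using the 1-form formula, the coefficient of dx ∧ dy in d(df) is ∂^2 f/∂x ∂y - ∂^2 f/∂y ∂x = (2*y) - (2*y) = 0 (equality of mixed partials for smooth f).
Similarly for dx ∧ dz and dy ∧ dz — all coefficients vanish. So d(df) = 0.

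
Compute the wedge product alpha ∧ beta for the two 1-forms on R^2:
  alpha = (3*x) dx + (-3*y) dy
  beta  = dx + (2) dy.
alpha ∧ beta = (6*x + 3*y) dx ∧ dy

Distribute the wedge, using dx_i ∧ dx_j = -dx_j ∧ dx_i and dx_i ∧ dx_i = 0. For each pair (i, j) with i < j, the coefficient of dx_i ∧ dx_j in alpha ∧ beta is (alpha_i * beta_j - alpha_j * beta_i). Collecting: alpha ∧ beta = (6*x + 3*y) dx ∧ dy.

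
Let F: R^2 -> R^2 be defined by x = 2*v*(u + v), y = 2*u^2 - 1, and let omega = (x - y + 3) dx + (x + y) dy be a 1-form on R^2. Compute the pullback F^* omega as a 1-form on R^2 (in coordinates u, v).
F^* omega = (8*u^3 + 4*u^2*v + 12*u*v^2 - 4*u + 4*v^3 + 8*v) du + (-4*u^3 - 4*u^2*v + 12*u*v^2 + 8*u + 8*v^3 + 16*v) dv

Using F^*(f dg) = (f ∘ F) d(g ∘ F), substitute each coordinate x_i by F_i(u, v) in f_i, and replace dx_i by d F_i = (∂F_i/∂u) du + (∂F_i/∂v) dv.
  For the x component: f_1(F) = -2*u^2 + 2*u*v + 2*v^2 + 4; d F_1 = (2*v) du + (2*u + 4*v) dv
  For the y component: f_2(F) = 2*u^2 + 2*u*v + 2*v^2 - 1; d F_2 = (4*u) du + (0) dv
Combining and collecting du, dv coefficients:
  coeff of du: 8*u^3 + 4*u^2*v + 12*u*v^2 - 4*u + 4*v^3 + 8*v
  coeff of dv: -4*u^3 - 4*u^2*v + 12*u*v^2 + 8*u + 8*v^3 + 16*v
F^* omega = (8*u^3 + 4*u^2*v + 12*u*v^2 - 4*u + 4*v^3 + 8*v) du + (-4*u^3 - 4*u^2*v + 12*u*v^2 + 8*u + 8*v^3 + 16*v) dv.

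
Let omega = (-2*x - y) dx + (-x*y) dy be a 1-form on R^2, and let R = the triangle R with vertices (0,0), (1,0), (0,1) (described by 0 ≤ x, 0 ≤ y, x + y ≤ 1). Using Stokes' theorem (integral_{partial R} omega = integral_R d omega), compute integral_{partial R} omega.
integral_(partial R) omega = 1/3

Stokes: integral_partial_R omega = integral_R d omega with d omega = (∂Q/∂x - ∂P/∂y) dx ∧ dy.
  ∂Q/∂x = -y
  ∂P/∂y = -1
  integrand = ∂Q/∂x - ∂P/∂y = 1 - y.
Integrating over R: integral_0^1 integral_0^{1-x} (1 - y) dy dx = 1/3.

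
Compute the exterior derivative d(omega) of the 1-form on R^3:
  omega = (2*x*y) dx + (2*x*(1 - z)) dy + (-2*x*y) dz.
d(omega) = (-2*x - 2*z + 2) dx ∧ dy + (-2*y) dx ∧ dz

For a 1-form omega = sum_i f_i dx_i, the exterior derivative is
  d(omega) = sum_{i < j} (∂f_j/∂x_i - ∂f_i/∂x_j) dx_i ∧ dx_j.
  coefficient of dx ∧ dy: ∂f_2/∂x - ∂f_1/∂y = ∂(2*x*(1 - z))/∂x - ∂(2*x*y)/∂y = -2*x - 2*z + 2
  coefficient of dx ∧ dz: ∂f_3/∂x - ∂f_1/∂z = ∂(-2*x*y)/∂x - ∂(2*x*y)/∂z = -2*y
Assembling: d(omega) = (-2*x - 2*z + 2) dx ∧ dy + (-2*y) dx ∧ dz.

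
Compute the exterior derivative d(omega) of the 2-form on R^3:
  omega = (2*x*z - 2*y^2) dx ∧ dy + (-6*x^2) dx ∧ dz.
d(omega) = (2*x) dx ∧ dy ∧ dz

For a 2-form omega = sum_{i<j} g_{ij} dx_i ∧ dx_j, the exterior derivative is
  d(omega) = sum_{i<j} d(g_{ij}) ∧ dx_i ∧ dx_j = sum_{i<j, k} (∂g_{ij}/∂x_k) dx_k ∧ dx_i ∧ dx_j.
Expand each term, using dx_k ∧ dx_i ∧ dx_j = sgn(permutation) dx_{(a)} ∧ dx_{(b)} ∧ dx_{(c)} with (a < b < c) sorted:
  d(2*x*z - 2*y^2) includes (∂/∂z)(2*x*z - 2*y^2) dz = (2*x) dz, which multiplied by dx ∧ dy gives (2*x) dx ∧ dy ∧ dz
Collecting like 3-forms: d(omega) = (2*x) dx ∧ dy ∧ dz.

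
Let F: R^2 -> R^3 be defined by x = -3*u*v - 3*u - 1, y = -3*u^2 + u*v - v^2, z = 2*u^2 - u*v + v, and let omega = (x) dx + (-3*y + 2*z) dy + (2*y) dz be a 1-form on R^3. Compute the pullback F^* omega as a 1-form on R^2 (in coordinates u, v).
F^* omega = (-102*u^3 + 57*u^2*v - 24*u*v^2 + 6*u*v + 9*u + 5*v^3 + 2*v^2 + 3*v + 3) du + (19*u^3 - 24*u^2*v + 3*u^2 + 15*u*v^2 + 4*u*v + 3*u - 6*v^3 - 6*v^2) dv

Using F^*(f dg) = (f ∘ F) d(g ∘ F), substitute each coordinate x_i by F_i(u, v) in f_i, and replace dx_i by d F_i = (∂F_i/∂u) du + (∂F_i/∂v) dv.
  For the x component: f_1(F) = -3*u*v - 3*u - 1; d F_1 = (-3*v - 3) du + (-3*u) dv
  For the y component: f_2(F) = 13*u^2 - 5*u*v + 3*v^2 + 2*v; d F_2 = (-6*u + v) du + (u - 2*v) dv
  For the z component: f_3(F) = -6*u^2 + 2*u*v - 2*v^2; d F_3 = (4*u - v) du + (1 - u) dv
Combining and collecting du, dv coefficients:
  coeff of du: -102*u^3 + 57*u^2*v - 24*u*v^2 + 6*u*v + 9*u + 5*v^3 + 2*v^2 + 3*v + 3
  coeff of dv: 19*u^3 - 24*u^2*v + 3*u^2 + 15*u*v^2 + 4*u*v + 3*u - 6*v^3 - 6*v^2
F^* omega = (-102*u^3 + 57*u^2*v - 24*u*v^2 + 6*u*v + 9*u + 5*v^3 + 2*v^2 + 3*v + 3) du + (19*u^3 - 24*u^2*v + 3*u^2 + 15*u*v^2 + 4*u*v + 3*u - 6*v^3 - 6*v^2) dv.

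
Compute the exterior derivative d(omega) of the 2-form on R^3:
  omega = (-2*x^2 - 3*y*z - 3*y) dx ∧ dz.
d(omega) = (3*z + 3) dx ∧ dy ∧ dz

For a 2-form omega = sum_{i<j} g_{ij} dx_i ∧ dx_j, the exterior derivative is
  d(omega) = sum_{i<j} d(g_{ij}) ∧ dx_i ∧ dx_j = sum_{i<j, k} (∂g_{ij}/∂x_k) dx_k ∧ dx_i ∧ dx_j.
Expand each term, using dx_k ∧ dx_i ∧ dx_j = sgn(permutation) dx_{(a)} ∧ dx_{(b)} ∧ dx_{(c)} with (a < b < c) sorted:
  d(-2*x^2 - 3*y*z - 3*y) includes (∂/∂y)(-2*x^2 - 3*y*z - 3*y) dy = (-3*z - 3) dy, which multiplied by dx ∧ dz gives (3*z + 3) dx ∧ dy ∧ dz
Collecting like 3-forms: d(omega) = (3*z + 3) dx ∧ dy ∧ dz.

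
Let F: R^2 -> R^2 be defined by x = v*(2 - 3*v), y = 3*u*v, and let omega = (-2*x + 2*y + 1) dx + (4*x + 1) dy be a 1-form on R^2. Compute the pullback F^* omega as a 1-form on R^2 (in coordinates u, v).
F^* omega = (3*v*(-12*v^2 + 8*v + 1)) du + (-72*u*v^2 + 36*u*v + 3*u - 36*v^3 + 36*v^2 - 14*v + 2) dv

Using F^*(f dg) = (f ∘ F) d(g ∘ F), substitute each coordinate x_i by F_i(u, v) in f_i, and replace dx_i by d F_i = (∂F_i/∂u) du + (∂F_i/∂v) dv.
  For the x component: f_1(F) = 6*u*v + 6*v^2 - 4*v + 1; d F_1 = (0) du + (2 - 6*v) dv
  For the y component: f_2(F) = -12*v^2 + 8*v + 1; d F_2 = (3*v) du + (3*u) dv
Combining and collecting du, dv coefficients:
  coeff of du: 3*v*(-12*v^2 + 8*v + 1)
  coeff of dv: -72*u*v^2 + 36*u*v + 3*u - 36*v^3 + 36*v^2 - 14*v + 2
F^* omega = (3*v*(-12*v^2 + 8*v + 1)) du + (-72*u*v^2 + 36*u*v + 3*u - 36*v^3 + 36*v^2 - 14*v + 2) dv.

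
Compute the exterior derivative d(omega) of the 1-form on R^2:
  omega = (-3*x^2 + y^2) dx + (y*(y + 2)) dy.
d(omega) = (-2*y) dx ∧ dy

For a 1-form omega = sum_i f_i dx_i, the exterior derivative is
  d(omega) = sum_{i < j} (∂f_j/∂x_i - ∂f_i/∂x_j) dx_i ∧ dx_j.
  coefficient of dx ∧ dy: ∂f_2/∂x - ∂f_1/∂y = ∂(y*(y + 2))/∂x - ∂(-3*x^2 + y^2)/∂y = -2*y
Assembling: d(omega) = (-2*y) dx ∧ dy.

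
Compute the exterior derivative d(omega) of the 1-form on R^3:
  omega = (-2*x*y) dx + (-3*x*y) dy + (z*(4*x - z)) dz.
d(omega) = (2*x - 3*y) dx ∧ dy + (4*z) dx ∧ dz

For a 1-form omega = sum_i f_i dx_i, the exterior derivative is
  d(omega) = sum_{i < j} (∂f_j/∂x_i - ∂f_i/∂x_j) dx_i ∧ dx_j.
  coefficient of dx ∧ dy: ∂f_2/∂x - ∂f_1/∂y = ∂(-3*x*y)/∂x - ∂(-2*x*y)/∂y = 2*x - 3*y
  coefficient of dx ∧ dz: ∂f_3/∂x - ∂f_1/∂z = ∂(z*(4*x - z))/∂x - ∂(-2*x*y)/∂z = 4*z
Assembling: d(omega) = (2*x - 3*y) dx ∧ dy + (4*z) dx ∧ dz.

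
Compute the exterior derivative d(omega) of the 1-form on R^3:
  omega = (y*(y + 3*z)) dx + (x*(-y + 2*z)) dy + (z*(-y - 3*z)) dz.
d(omega) = (-3*y - z) dx ∧ dy + (-3*y) dx ∧ dz + (-2*x - z) dy ∧ dz

For a 1-form omega = sum_i f_i dx_i, the exterior derivative is
  d(omega) = sum_{i < j} (∂f_j/∂x_i - ∂f_i/∂x_j) dx_i ∧ dx_j.
  coefficient of dx ∧ dy: ∂f_2/∂x - ∂f_1/∂y = ∂(x*(-y + 2*z))/∂x - ∂(y*(y + 3*z))/∂y = -3*y - z
  coefficient of dx ∧ dz: ∂f_3/∂x - ∂f_1/∂z = ∂(z*(-y - 3*z))/∂x - ∂(y*(y + 3*z))/∂z = -3*y
  coefficient of dy ∧ dz: ∂f_3/∂y - ∂f_2/∂z = ∂(z*(-y - 3*z))/∂y - ∂(x*(-y + 2*z))/∂z = -2*x - z
Assembling: d(omega) = (-3*y - z) dx ∧ dy + (-3*y) dx ∧ dz + (-2*x - z) dy ∧ dz.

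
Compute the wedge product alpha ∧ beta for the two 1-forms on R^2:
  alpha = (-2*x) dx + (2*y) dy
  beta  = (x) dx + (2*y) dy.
alpha ∧ beta = (-6*x*y) dx ∧ dy

Distribute the wedge, using dx_i ∧ dx_j = -dx_j ∧ dx_i and dx_i ∧ dx_i = 0. For each pair (i, j) with i < j, the coefficient of dx_i ∧ dx_j in alpha ∧ beta is (alpha_i * beta_j - alpha_j * beta_i). Collecting: alpha ∧ beta = (-6*x*y) dx ∧ dy.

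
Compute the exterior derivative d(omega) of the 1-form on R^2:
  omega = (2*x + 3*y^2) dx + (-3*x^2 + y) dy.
d(omega) = (-6*x - 6*y) dx ∧ dy

For a 1-form omega = sum_i f_i dx_i, the exterior derivative is
  d(omega) = sum_{i < j} (∂f_j/∂x_i - ∂f_i/∂x_j) dx_i ∧ dx_j.
  coefficient of dx ∧ dy: ∂f_2/∂x - ∂f_1/∂y = ∂(-3*x^2 + y)/∂x - ∂(2*x + 3*y^2)/∂y = -6*x - 6*y
Assembling: d(omega) = (-6*x - 6*y) dx ∧ dy.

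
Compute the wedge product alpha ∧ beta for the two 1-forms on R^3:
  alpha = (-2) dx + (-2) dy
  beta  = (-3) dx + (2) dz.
alpha ∧ beta = (-4) dx ∧ dz + (-6) dx ∧ dy + (-4) dy ∧ dz

Distribute the wedge, using dx_i ∧ dx_j = -dx_j ∧ dx_i and dx_i ∧ dx_i = 0. For each pair (i, j) with i < j, the coefficient of dx_i ∧ dx_j in alpha ∧ beta is (alpha_i * beta_j - alpha_j * beta_i). Collecting: alpha ∧ beta = (-4) dx ∧ dz + (-6) dx ∧ dy + (-4) dy ∧ dz.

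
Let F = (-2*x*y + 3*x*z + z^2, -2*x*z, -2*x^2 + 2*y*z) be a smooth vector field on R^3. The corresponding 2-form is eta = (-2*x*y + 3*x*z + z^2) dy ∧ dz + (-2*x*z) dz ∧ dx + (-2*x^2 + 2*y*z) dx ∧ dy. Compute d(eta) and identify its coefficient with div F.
d(eta) = (3*z) dx ∧ dy ∧ dz; div F = 3*z

For a 2-form in R^3 of the form above, applying d gives a 3-form with coefficient ∂P/∂x + ∂Q/∂y + ∂R/∂z:
  ∂P/∂x = -2*y + 3*z
  ∂Q/∂y = 0
  ∂R/∂z = 2*y
Sum = 3*z, which is exactly div F.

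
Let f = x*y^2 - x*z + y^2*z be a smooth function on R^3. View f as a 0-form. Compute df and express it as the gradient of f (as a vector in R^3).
df = (y^2 - z) dx + (2*y*(x + z)) dy + (-x + y^2) dz; grad f = (y^2 - z, 2*y*(x + z), -x + y^2)

For a 0-form f, d f = (∂f/∂x) dx + (∂f/∂y) dy + (∂f/∂z) dz. The components of the vector representation are exactly the entries of grad f in Cartesian coordinates:
  ∂f/∂x = y^2 - z
  ∂f/∂y = 2*y*(x + z)
  ∂f/∂z = -x + y^2.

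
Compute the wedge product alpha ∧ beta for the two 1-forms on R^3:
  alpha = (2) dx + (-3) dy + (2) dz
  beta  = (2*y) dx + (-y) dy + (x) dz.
alpha ∧ beta = (4*y) dx ∧ dy + (2*x - 4*y) dx ∧ dz + (-3*x + 2*y) dy ∧ dz

Distribute the wedge, using dx_i ∧ dx_j = -dx_j ∧ dx_i and dx_i ∧ dx_i = 0. For each pair (i, j) with i < j, the coefficient of dx_i ∧ dx_j in alpha ∧ beta is (alpha_i * beta_j - alpha_j * beta_i). Collecting: alpha ∧ beta = (4*y) dx ∧ dy + (2*x - 4*y) dx ∧ dz + (-3*x + 2*y) dy ∧ dz.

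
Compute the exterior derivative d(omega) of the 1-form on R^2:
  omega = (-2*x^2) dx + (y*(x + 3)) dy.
d(omega) = (y) dx ∧ dy

For a 1-form omega = sum_i f_i dx_i, the exterior derivative is
  d(omega) = sum_{i < j} (∂f_j/∂x_i - ∂f_i/∂x_j) dx_i ∧ dx_j.
  coefficient of dx ∧ dy: ∂f_2/∂x - ∂f_1/∂y = ∂(y*(x + 3))/∂x - ∂(-2*x^2)/∂y = y
Assembling: d(omega) = (y) dx ∧ dy.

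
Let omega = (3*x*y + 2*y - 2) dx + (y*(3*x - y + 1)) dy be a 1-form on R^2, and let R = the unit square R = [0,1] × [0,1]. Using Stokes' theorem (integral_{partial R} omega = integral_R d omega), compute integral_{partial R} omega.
integral_(partial R) omega = -2

Stokes: integral_partial_R omega = integral_R d omega with d omega = (∂Q/∂x - ∂P/∂y) dx ∧ dy.
  ∂Q/∂x = 3*y
  ∂P/∂y = 3*x + 2
  integrand = ∂Q/∂x - ∂P/∂y = -3*x + 3*y - 2.
Integrating over R: integral_0^1 integral_0^1 (-3*x + 3*y - 2) dx dy = -2.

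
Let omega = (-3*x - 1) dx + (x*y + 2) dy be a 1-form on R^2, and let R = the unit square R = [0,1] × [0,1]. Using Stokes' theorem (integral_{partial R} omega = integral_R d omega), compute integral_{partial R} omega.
integral_(partial R) omega = 1/2

Stokes: integral_partial_R omega = integral_R d omega with d omega = (∂Q/∂x - ∂P/∂y) dx ∧ dy.
  ∂Q/∂x = y
  ∂P/∂y = 0
  integrand = ∂Q/∂x - ∂P/∂y = y.
Integrating over R: integral_0^1 integral_0^1 (y) dx dy = 1/2.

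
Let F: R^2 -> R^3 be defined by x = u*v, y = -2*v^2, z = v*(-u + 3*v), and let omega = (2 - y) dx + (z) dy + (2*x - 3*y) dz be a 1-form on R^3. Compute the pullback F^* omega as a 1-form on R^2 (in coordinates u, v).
F^* omega = (2*v*(-u*v - 2*v^2 + 1)) du + (-2*u^2*v + 12*u*v^2 + 2*u + 24*v^3) dv

Using F^*(f dg) = (f ∘ F) d(g ∘ F), substitute each coordinate x_i by F_i(u, v) in f_i, and replace dx_i by d F_i = (∂F_i/∂u) du + (∂F_i/∂v) dv.
  For the x component: f_1(F) = 2*v^2 + 2; d F_1 = (v) du + (u) dv
  For the y component: f_2(F) = v*(-u + 3*v); d F_2 = (0) du + (-4*v) dv
  For the z component: f_3(F) = 2*v*(u + 3*v); d F_3 = (-v) du + (-u + 6*v) dv
Combining and collecting du, dv coefficients:
  coeff of du: 2*v*(-u*v - 2*v^2 + 1)
  coeff of dv: -2*u^2*v + 12*u*v^2 + 2*u + 24*v^3
F^* omega = (2*v*(-u*v - 2*v^2 + 1)) du + (-2*u^2*v + 12*u*v^2 + 2*u + 24*v^3) dv.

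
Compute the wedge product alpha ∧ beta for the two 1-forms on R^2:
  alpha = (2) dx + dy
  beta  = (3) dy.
alpha ∧ beta = (6) dx ∧ dy

Distribute the wedge, using dx_i ∧ dx_j = -dx_j ∧ dx_i and dx_i ∧ dx_i = 0. For each pair (i, j) with i < j, the coefficient of dx_i ∧ dx_j in alpha ∧ beta is (alpha_i * beta_j - alpha_j * beta_i). Collecting: alpha ∧ beta = (6) dx ∧ dy.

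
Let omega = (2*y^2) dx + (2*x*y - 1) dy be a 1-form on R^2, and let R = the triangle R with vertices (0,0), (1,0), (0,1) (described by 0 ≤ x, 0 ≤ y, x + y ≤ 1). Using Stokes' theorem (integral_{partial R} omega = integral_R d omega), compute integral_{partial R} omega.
integral_(partial R) omega = -1/3

Stokes: integral_partial_R omega = integral_R d omega with d omega = (∂Q/∂x - ∂P/∂y) dx ∧ dy.
  ∂Q/∂x = 2*y
  ∂P/∂y = 4*y
  integrand = ∂Q/∂x - ∂P/∂y = -2*y.
Integrating over R: integral_0^1 integral_0^{1-x} (-2*y) dy dx = -1/3.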